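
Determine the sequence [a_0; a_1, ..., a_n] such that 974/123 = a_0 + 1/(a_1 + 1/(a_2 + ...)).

Run the Euclidean algorithm on 974 and 123; the successive quotients are the partial quotients a_0, a_1, ... (each step inverts the fractional part left over by the previous one):
  974 = 7*123 + 113, so a_0 = 7.
  123 = 1*113 + 10, so a_1 = 1.
  113 = 11*10 + 3, so a_2 = 11.
  10 = 3*3 + 1, so a_3 = 3.
  3 = 3*1 + 0, so a_4 = 3.
The remainder reaches 0 after 5 divisions, so the expansion has 5 partial quotients, read off in order.

[7; 1, 11, 3, 3]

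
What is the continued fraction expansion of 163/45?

[3; 1, 1, 1, 1, 1, 5]

Run the Euclidean algorithm on 163 and 45; the successive quotients are the partial quotients a_0, a_1, ... (each step inverts the fractional part left over by the previous one):
  163 = 3*45 + 28, so a_0 = 3.
  45 = 1*28 + 17, so a_1 = 1.
  28 = 1*17 + 11, so a_2 = 1.
  17 = 1*11 + 6, so a_3 = 1.
  11 = 1*6 + 5, so a_4 = 1.
  6 = 1*5 + 1, so a_5 = 1.
  5 = 5*1 + 0, so a_6 = 5.
The remainder reaches 0 after 7 divisions, so the expansion has 7 partial quotients, read off in order.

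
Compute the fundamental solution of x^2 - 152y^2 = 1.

First expand sqrt(152) as a continued fraction. With x_i = (sqrt(152) + m_i)/d_i and (m_0, d_0) = (0, 1): a_0 = floor(sqrt(152)) = 12, since 12^2 = 144 <= 152 < 169 = 13^2.
Iterate m_{i+1} = d_i*a_i - m_i, d_{i+1} = (152 - m_{i+1}^2)/d_i, a_{i+1} = floor((a_0 + m_{i+1})/d_{i+1}):
  m_1 = 1*12 - 0 = 12, d_1 = (152 - 12^2)/1 = 8/1 = 8, a_1 = floor((12 + 12)/8) = 3.
  m_2 = 8*3 - 12 = 12, d_2 = (152 - 12^2)/8 = 8/8 = 1, a_2 = floor((12 + 12)/1) = 24.
  m_3 = 1*24 - 12 = 12, d_3 = (152 - 12^2)/1 = 8/1 = 8: (m_3, d_3) = (m_1, d_1) = (12, 8), so from here the quotients repeat a_1, a_2; the period length is 2.
So sqrt(152) = [12; (3, 24)] with period length k = 2.
k is even, so the fundamental solution of x^2 - 152y^2 = 1 is (p_{k-1}, q_{k-1}) = (p_1, q_1); compute convergents through index 1.
Convergents (p_i = a_i*p_{i-1} + p_{i-2}, q_i = a_i*q_{i-1} + q_{i-2} with p_{-2}=0, p_{-1}=1, q_{-2}=1, q_{-1}=0):
  i=0: a_0=12, p_0 = 12*1 + 0 = 12, q_0 = 12*0 + 1 = 1.
  i=1: a_1=3, p_1 = 3*12 + 1 = 37, q_1 = 3*1 + 0 = 3.
Check: 37^2 - 152*3^2 = 1369 - 1368 = 1, so (x, y) = (37, 3) solves the equation, and by the theorem it is the least positive solution.

(x, y) = (37, 3)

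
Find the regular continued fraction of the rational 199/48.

Run the Euclidean algorithm on 199 and 48; the successive quotients are the partial quotients a_0, a_1, ... (each step inverts the fractional part left over by the previous one):
  199 = 4*48 + 7, so a_0 = 4.
  48 = 6*7 + 6, so a_1 = 6.
  7 = 1*6 + 1, so a_2 = 1.
  6 = 6*1 + 0, so a_3 = 6.
The remainder reaches 0 after 4 divisions, so the expansion has 4 partial quotients, read off in order.

[4; 6, 1, 6]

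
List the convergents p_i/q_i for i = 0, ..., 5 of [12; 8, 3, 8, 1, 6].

Using the convergent recurrence p_i = a_i*p_{i-1} + p_{i-2}, q_i = a_i*q_{i-1} + q_{i-2} with p_{-2}=0, p_{-1}=1, q_{-2}=1, q_{-1}=0:
  i=0: a_0=12, p_0 = 12*1 + 0 = 12, q_0 = 12*0 + 1 = 1.
  i=1: a_1=8, p_1 = 8*12 + 1 = 97, q_1 = 8*1 + 0 = 8.
  i=2: a_2=3, p_2 = 3*97 + 12 = 303, q_2 = 3*8 + 1 = 25.
  i=3: a_3=8, p_3 = 8*303 + 97 = 2521, q_3 = 8*25 + 8 = 208.
  i=4: a_4=1, p_4 = 1*2521 + 303 = 2824, q_4 = 1*208 + 25 = 233.
  i=5: a_5=6, p_5 = 6*2824 + 2521 = 19465, q_5 = 6*233 + 208 = 1606.

12/1, 97/8, 303/25, 2521/208, 2824/233, 19465/1606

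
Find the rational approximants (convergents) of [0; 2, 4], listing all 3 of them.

Using the convergent recurrence p_i = a_i*p_{i-1} + p_{i-2}, q_i = a_i*q_{i-1} + q_{i-2} with p_{-2}=0, p_{-1}=1, q_{-2}=1, q_{-1}=0:
  i=0: a_0=0, p_0 = 0*1 + 0 = 0, q_0 = 0*0 + 1 = 1.
  i=1: a_1=2, p_1 = 2*0 + 1 = 1, q_1 = 2*1 + 0 = 2.
  i=2: a_2=4, p_2 = 4*1 + 0 = 4, q_2 = 4*2 + 1 = 9.

0/1, 1/2, 4/9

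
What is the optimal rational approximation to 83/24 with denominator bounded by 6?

Expand x = 83/24 as a continued fraction with the Euclidean algorithm:
  83 = 3*24 + 11, so a_0 = 3.
  24 = 2*11 + 2, so a_1 = 2.
  11 = 5*2 + 1, so a_2 = 5.
  2 = 2*1 + 0, so a_3 = 2.
so x = [3; 2, 5, 2].
Convergents (p_i = a_i*p_{i-1} + p_{i-2}, q_i = a_i*q_{i-1} + q_{i-2} with p_{-2}=0, p_{-1}=1, q_{-2}=1, q_{-1}=0), until the denominator exceeds 6:
  i=0: a_0=3, p_0 = 3*1 + 0 = 3, q_0 = 3*0 + 1 = 1.
  i=1: a_1=2, p_1 = 2*3 + 1 = 7, q_1 = 2*1 + 0 = 2.
  i=2: a_2=5, p_2 = 5*7 + 3 = 38, q_2 = 5*2 + 1 = 11.
q_2 = 11 > 6, so the last convergent with denominator <= 6 is p_1/q_1 = 7/2.
The closest fraction with denominator <= 6 is either p_1/q_1 or the intermediate fraction (k*p_1 + p_0)/(k*q_1 + q_0) with the largest k >= 1 whose denominator stays <= 6; these approach x as k grows, and every other convergent or intermediate fraction in range is farther away.
Largest k: floor((6 - q_0)/q_1) = floor((6 - 1)/2) = 2.
That gives (2*7 + 3)/(2*2 + 1) = 17/5.
Compare the errors: |x - 7/2| = |83*2 - 7*24|/(24*2) = 2/48, and |x - 17/5| = |83*5 - 17*24|/(24*5) = 7/120.
Cross-multiplying, 2*120 = 240 < 336 = 7*48, so 2/48 is smaller: the convergent 7/2 is closer to x than 17/5.

7/2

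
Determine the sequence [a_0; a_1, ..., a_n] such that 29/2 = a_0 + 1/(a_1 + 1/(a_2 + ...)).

Run the Euclidean algorithm on 29 and 2; the successive quotients are the partial quotients a_0, a_1, ... (each step inverts the fractional part left over by the previous one):
  29 = 14*2 + 1, so a_0 = 14.
  2 = 2*1 + 0, so a_1 = 2.
The remainder reaches 0 after 2 divisions, so the expansion has 2 partial quotients, read off in order.

[14; 2]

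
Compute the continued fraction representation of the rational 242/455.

Run the Euclidean algorithm on 242 and 455; the successive quotients are the partial quotients a_0, a_1, ... (each step inverts the fractional part left over by the previous one):
  242 = 0*455 + 242, so a_0 = 0.
  455 = 1*242 + 213, so a_1 = 1.
  242 = 1*213 + 29, so a_2 = 1.
  213 = 7*29 + 10, so a_3 = 7.
  29 = 2*10 + 9, so a_4 = 2.
  10 = 1*9 + 1, so a_5 = 1.
  9 = 9*1 + 0, so a_6 = 9.
The remainder reaches 0 after 7 divisions, so the expansion has 7 partial quotients, read off in order.

[0; 1, 1, 7, 2, 1, 9]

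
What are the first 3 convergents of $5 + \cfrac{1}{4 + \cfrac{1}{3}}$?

5/1, 21/4, 68/13

Using the convergent recurrence p_i = a_i*p_{i-1} + p_{i-2}, q_i = a_i*q_{i-1} + q_{i-2} with p_{-2}=0, p_{-1}=1, q_{-2}=1, q_{-1}=0:
  i=0: a_0=5, p_0 = 5*1 + 0 = 5, q_0 = 5*0 + 1 = 1.
  i=1: a_1=4, p_1 = 4*5 + 1 = 21, q_1 = 4*1 + 0 = 4.
  i=2: a_2=3, p_2 = 3*21 + 5 = 68, q_2 = 3*4 + 1 = 13.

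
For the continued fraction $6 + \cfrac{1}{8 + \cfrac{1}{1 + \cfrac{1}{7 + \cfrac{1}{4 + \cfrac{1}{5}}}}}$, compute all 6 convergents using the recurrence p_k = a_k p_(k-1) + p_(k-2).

Using the convergent recurrence p_i = a_i*p_{i-1} + p_{i-2}, q_i = a_i*q_{i-1} + q_{i-2} with p_{-2}=0, p_{-1}=1, q_{-2}=1, q_{-1}=0:
  i=0: a_0=6, p_0 = 6*1 + 0 = 6, q_0 = 6*0 + 1 = 1.
  i=1: a_1=8, p_1 = 8*6 + 1 = 49, q_1 = 8*1 + 0 = 8.
  i=2: a_2=1, p_2 = 1*49 + 6 = 55, q_2 = 1*8 + 1 = 9.
  i=3: a_3=7, p_3 = 7*55 + 49 = 434, q_3 = 7*9 + 8 = 71.
  i=4: a_4=4, p_4 = 4*434 + 55 = 1791, q_4 = 4*71 + 9 = 293.
  i=5: a_5=5, p_5 = 5*1791 + 434 = 9389, q_5 = 5*293 + 71 = 1536.

6/1, 49/8, 55/9, 434/71, 1791/293, 9389/1536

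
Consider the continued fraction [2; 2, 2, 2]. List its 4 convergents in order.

Using the convergent recurrence p_i = a_i*p_{i-1} + p_{i-2}, q_i = a_i*q_{i-1} + q_{i-2} with p_{-2}=0, p_{-1}=1, q_{-2}=1, q_{-1}=0:
  i=0: a_0=2, p_0 = 2*1 + 0 = 2, q_0 = 2*0 + 1 = 1.
  i=1: a_1=2, p_1 = 2*2 + 1 = 5, q_1 = 2*1 + 0 = 2.
  i=2: a_2=2, p_2 = 2*5 + 2 = 12, q_2 = 2*2 + 1 = 5.
  i=3: a_3=2, p_3 = 2*12 + 5 = 29, q_3 = 2*5 + 2 = 12.

2/1, 5/2, 12/5, 29/12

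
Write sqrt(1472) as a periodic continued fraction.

Write x_i = (sqrt(1472) + m_i)/d_i with (m_0, d_0) = (0, 1). a_0 = floor(sqrt(1472)) = 38, since 38^2 = 1444 <= 1472 < 1521 = 39^2.
Iterate m_{i+1} = d_i*a_i - m_i, d_{i+1} = (1472 - m_{i+1}^2)/d_i, a_{i+1} = floor((a_0 + m_{i+1})/d_{i+1}):
  m_1 = 1*38 - 0 = 38, d_1 = (1472 - 38^2)/1 = 28/1 = 28, a_1 = floor((38 + 38)/28) = 2.
  m_2 = 28*2 - 38 = 18, d_2 = (1472 - 18^2)/28 = 1148/28 = 41, a_2 = floor((38 + 18)/41) = 1.
  m_3 = 41*1 - 18 = 23, d_3 = (1472 - 23^2)/41 = 943/41 = 23, a_3 = floor((38 + 23)/23) = 2.
  m_4 = 23*2 - 23 = 23, d_4 = (1472 - 23^2)/23 = 943/23 = 41, a_4 = floor((38 + 23)/41) = 1.
  m_5 = 41*1 - 23 = 18, d_5 = (1472 - 18^2)/41 = 1148/41 = 28, a_5 = floor((38 + 18)/28) = 2.
  m_6 = 28*2 - 18 = 38, d_6 = (1472 - 38^2)/28 = 28/28 = 1, a_6 = floor((38 + 38)/1) = 76.
  m_7 = 1*76 - 38 = 38, d_7 = (1472 - 38^2)/1 = 28/1 = 28: (m_7, d_7) = (m_1, d_1) = (38, 28), so from here the quotients repeat a_1, ..., a_6; the period length is 6.
Hence the expansion of sqrt(1472) is a_0 = 38 followed by the repeating block 2, 1, 2, 1, 2, 76 (period 6).

[38; (2, 1, 2, 1, 2, 76)]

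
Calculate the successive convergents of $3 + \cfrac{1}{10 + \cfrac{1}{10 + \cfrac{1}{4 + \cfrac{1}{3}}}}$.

3/1, 31/10, 313/101, 1283/414, 4162/1343

Using the convergent recurrence p_i = a_i*p_{i-1} + p_{i-2}, q_i = a_i*q_{i-1} + q_{i-2} with p_{-2}=0, p_{-1}=1, q_{-2}=1, q_{-1}=0:
  i=0: a_0=3, p_0 = 3*1 + 0 = 3, q_0 = 3*0 + 1 = 1.
  i=1: a_1=10, p_1 = 10*3 + 1 = 31, q_1 = 10*1 + 0 = 10.
  i=2: a_2=10, p_2 = 10*31 + 3 = 313, q_2 = 10*10 + 1 = 101.
  i=3: a_3=4, p_3 = 4*313 + 31 = 1283, q_3 = 4*101 + 10 = 414.
  i=4: a_4=3, p_4 = 3*1283 + 313 = 4162, q_4 = 3*414 + 101 = 1343.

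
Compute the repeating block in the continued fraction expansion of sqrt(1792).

Write x_i = (sqrt(1792) + m_i)/d_i with (m_0, d_0) = (0, 1). a_0 = floor(sqrt(1792)) = 42, since 42^2 = 1764 <= 1792 < 1849 = 43^2.
Iterate m_{i+1} = d_i*a_i - m_i, d_{i+1} = (1792 - m_{i+1}^2)/d_i, a_{i+1} = floor((a_0 + m_{i+1})/d_{i+1}):
  m_1 = 1*42 - 0 = 42, d_1 = (1792 - 42^2)/1 = 28/1 = 28, a_1 = floor((42 + 42)/28) = 3.
  m_2 = 28*3 - 42 = 42, d_2 = (1792 - 42^2)/28 = 28/28 = 1, a_2 = floor((42 + 42)/1) = 84.
  m_3 = 1*84 - 42 = 42, d_3 = (1792 - 42^2)/1 = 28/1 = 28: (m_3, d_3) = (m_1, d_1) = (42, 28), so from here the quotients repeat a_1, a_2; the period length is 2.
Hence the expansion of sqrt(1792) is a_0 = 42 followed by the repeating block 3, 84 (period 2).

[42; (3, 84)]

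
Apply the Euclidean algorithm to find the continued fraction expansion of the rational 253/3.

[84; 3]

Run the Euclidean algorithm on 253 and 3; the successive quotients are the partial quotients a_0, a_1, ... (each step inverts the fractional part left over by the previous one):
  253 = 84*3 + 1, so a_0 = 84.
  3 = 3*1 + 0, so a_1 = 3.
The remainder reaches 0 after 2 divisions, so the expansion has 2 partial quotients, read off in order.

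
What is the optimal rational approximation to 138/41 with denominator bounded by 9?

Expand x = 138/41 as a continued fraction with the Euclidean algorithm:
  138 = 3*41 + 15, so a_0 = 3.
  41 = 2*15 + 11, so a_1 = 2.
  15 = 1*11 + 4, so a_2 = 1.
  11 = 2*4 + 3, so a_3 = 2.
  4 = 1*3 + 1, so a_4 = 1.
  3 = 3*1 + 0, so a_5 = 3.
so x = [3; 2, 1, 2, 1, 3].
Convergents (p_i = a_i*p_{i-1} + p_{i-2}, q_i = a_i*q_{i-1} + q_{i-2} with p_{-2}=0, p_{-1}=1, q_{-2}=1, q_{-1}=0), until the denominator exceeds 9:
  i=0: a_0=3, p_0 = 3*1 + 0 = 3, q_0 = 3*0 + 1 = 1.
  i=1: a_1=2, p_1 = 2*3 + 1 = 7, q_1 = 2*1 + 0 = 2.
  i=2: a_2=1, p_2 = 1*7 + 3 = 10, q_2 = 1*2 + 1 = 3.
  i=3: a_3=2, p_3 = 2*10 + 7 = 27, q_3 = 2*3 + 2 = 8.
  i=4: a_4=1, p_4 = 1*27 + 10 = 37, q_4 = 1*8 + 3 = 11.
q_4 = 11 > 9, so the last convergent with denominator <= 9 is p_3/q_3 = 27/8.
The closest fraction with denominator <= 9 is either p_3/q_3 or the intermediate fraction (k*p_3 + p_2)/(k*q_3 + q_2) with the largest k >= 1 whose denominator stays <= 9; these approach x as k grows, and every other convergent or intermediate fraction in range is farther away.
Largest k: floor((9 - q_2)/q_3) = floor((9 - 3)/8) = 0.
Since k = 0, no intermediate fraction beyond p_3/q_3 has denominator <= 9, so the convergent 27/8 is the closest (its error is |138*8 - 27*41|/(41*8) = 3/328).

27/8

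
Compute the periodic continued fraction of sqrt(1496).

Write x_i = (sqrt(1496) + m_i)/d_i with (m_0, d_0) = (0, 1). a_0 = floor(sqrt(1496)) = 38, since 38^2 = 1444 <= 1496 < 1521 = 39^2.
Iterate m_{i+1} = d_i*a_i - m_i, d_{i+1} = (1496 - m_{i+1}^2)/d_i, a_{i+1} = floor((a_0 + m_{i+1})/d_{i+1}):
  m_1 = 1*38 - 0 = 38, d_1 = (1496 - 38^2)/1 = 52/1 = 52, a_1 = floor((38 + 38)/52) = 1.
  m_2 = 52*1 - 38 = 14, d_2 = (1496 - 14^2)/52 = 1300/52 = 25, a_2 = floor((38 + 14)/25) = 2.
  m_3 = 25*2 - 14 = 36, d_3 = (1496 - 36^2)/25 = 200/25 = 8, a_3 = floor((38 + 36)/8) = 9.
  m_4 = 8*9 - 36 = 36, d_4 = (1496 - 36^2)/8 = 200/8 = 25, a_4 = floor((38 + 36)/25) = 2.
  m_5 = 25*2 - 36 = 14, d_5 = (1496 - 14^2)/25 = 1300/25 = 52, a_5 = floor((38 + 14)/52) = 1.
  m_6 = 52*1 - 14 = 38, d_6 = (1496 - 38^2)/52 = 52/52 = 1, a_6 = floor((38 + 38)/1) = 76.
  m_7 = 1*76 - 38 = 38, d_7 = (1496 - 38^2)/1 = 52/1 = 52: (m_7, d_7) = (m_1, d_1) = (38, 52), so from here the quotients repeat a_1, ..., a_6; the period length is 6.
Hence the expansion of sqrt(1496) is a_0 = 38 followed by the repeating block 1, 2, 9, 2, 1, 76 (period 6).

[38; (1, 2, 9, 2, 1, 76)]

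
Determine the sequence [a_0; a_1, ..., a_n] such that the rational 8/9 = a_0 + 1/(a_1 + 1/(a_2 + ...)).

[0; 1, 8]

Run the Euclidean algorithm on 8 and 9; the successive quotients are the partial quotients a_0, a_1, ... (each step inverts the fractional part left over by the previous one):
  8 = 0*9 + 8, so a_0 = 0.
  9 = 1*8 + 1, so a_1 = 1.
  8 = 8*1 + 0, so a_2 = 8.
The remainder reaches 0 after 3 divisions, so the expansion has 3 partial quotients, read off in order.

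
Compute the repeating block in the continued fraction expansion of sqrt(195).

Write x_i = (sqrt(195) + m_i)/d_i with (m_0, d_0) = (0, 1). a_0 = floor(sqrt(195)) = 13, since 13^2 = 169 <= 195 < 196 = 14^2.
Iterate m_{i+1} = d_i*a_i - m_i, d_{i+1} = (195 - m_{i+1}^2)/d_i, a_{i+1} = floor((a_0 + m_{i+1})/d_{i+1}):
  m_1 = 1*13 - 0 = 13, d_1 = (195 - 13^2)/1 = 26/1 = 26, a_1 = floor((13 + 13)/26) = 1.
  m_2 = 26*1 - 13 = 13, d_2 = (195 - 13^2)/26 = 26/26 = 1, a_2 = floor((13 + 13)/1) = 26.
  m_3 = 1*26 - 13 = 13, d_3 = (195 - 13^2)/1 = 26/1 = 26: (m_3, d_3) = (m_1, d_1) = (13, 26), so from here the quotients repeat a_1, a_2; the period length is 2.
Hence the expansion of sqrt(195) is a_0 = 13 followed by the repeating block 1, 26 (period 2).

[13; (1, 26)]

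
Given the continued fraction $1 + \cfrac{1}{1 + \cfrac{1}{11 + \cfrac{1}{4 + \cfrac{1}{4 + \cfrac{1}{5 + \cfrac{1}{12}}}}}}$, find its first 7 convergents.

1/1, 2/1, 23/12, 94/49, 399/208, 2089/1089, 25467/13276

Using the convergent recurrence p_i = a_i*p_{i-1} + p_{i-2}, q_i = a_i*q_{i-1} + q_{i-2} with p_{-2}=0, p_{-1}=1, q_{-2}=1, q_{-1}=0:
  i=0: a_0=1, p_0 = 1*1 + 0 = 1, q_0 = 1*0 + 1 = 1.
  i=1: a_1=1, p_1 = 1*1 + 1 = 2, q_1 = 1*1 + 0 = 1.
  i=2: a_2=11, p_2 = 11*2 + 1 = 23, q_2 = 11*1 + 1 = 12.
  i=3: a_3=4, p_3 = 4*23 + 2 = 94, q_3 = 4*12 + 1 = 49.
  i=4: a_4=4, p_4 = 4*94 + 23 = 399, q_4 = 4*49 + 12 = 208.
  i=5: a_5=5, p_5 = 5*399 + 94 = 2089, q_5 = 5*208 + 49 = 1089.
  i=6: a_6=12, p_6 = 12*2089 + 399 = 25467, q_6 = 12*1089 + 208 = 13276.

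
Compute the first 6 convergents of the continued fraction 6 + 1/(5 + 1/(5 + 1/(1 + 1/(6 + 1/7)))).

Using the convergent recurrence p_i = a_i*p_{i-1} + p_{i-2}, q_i = a_i*q_{i-1} + q_{i-2} with p_{-2}=0, p_{-1}=1, q_{-2}=1, q_{-1}=0:
  i=0: a_0=6, p_0 = 6*1 + 0 = 6, q_0 = 6*0 + 1 = 1.
  i=1: a_1=5, p_1 = 5*6 + 1 = 31, q_1 = 5*1 + 0 = 5.
  i=2: a_2=5, p_2 = 5*31 + 6 = 161, q_2 = 5*5 + 1 = 26.
  i=3: a_3=1, p_3 = 1*161 + 31 = 192, q_3 = 1*26 + 5 = 31.
  i=4: a_4=6, p_4 = 6*192 + 161 = 1313, q_4 = 6*31 + 26 = 212.
  i=5: a_5=7, p_5 = 7*1313 + 192 = 9383, q_5 = 7*212 + 31 = 1515.

6/1, 31/5, 161/26, 192/31, 1313/212, 9383/1515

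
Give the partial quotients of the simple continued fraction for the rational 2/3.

Run the Euclidean algorithm on 2 and 3; the successive quotients are the partial quotients a_0, a_1, ... (each step inverts the fractional part left over by the previous one):
  2 = 0*3 + 2, so a_0 = 0.
  3 = 1*2 + 1, so a_1 = 1.
  2 = 2*1 + 0, so a_2 = 2.
The remainder reaches 0 after 3 divisions, so the expansion has 3 partial quotients, read off in order.

[0; 1, 2]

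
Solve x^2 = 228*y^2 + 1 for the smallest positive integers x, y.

(x, y) = (151, 10)

First expand sqrt(228) as a continued fraction. With x_i = (sqrt(228) + m_i)/d_i and (m_0, d_0) = (0, 1): a_0 = floor(sqrt(228)) = 15, since 15^2 = 225 <= 228 < 256 = 16^2.
Iterate m_{i+1} = d_i*a_i - m_i, d_{i+1} = (228 - m_{i+1}^2)/d_i, a_{i+1} = floor((a_0 + m_{i+1})/d_{i+1}):
  m_1 = 1*15 - 0 = 15, d_1 = (228 - 15^2)/1 = 3/1 = 3, a_1 = floor((15 + 15)/3) = 10.
  m_2 = 3*10 - 15 = 15, d_2 = (228 - 15^2)/3 = 3/3 = 1, a_2 = floor((15 + 15)/1) = 30.
  m_3 = 1*30 - 15 = 15, d_3 = (228 - 15^2)/1 = 3/1 = 3: (m_3, d_3) = (m_1, d_1) = (15, 3), so from here the quotients repeat a_1, a_2; the period length is 2.
So sqrt(228) = [15; (10, 30)] with period length k = 2.
k is even, so the fundamental solution of x^2 - 228y^2 = 1 is (p_{k-1}, q_{k-1}) = (p_1, q_1); compute convergents through index 1.
Convergents (p_i = a_i*p_{i-1} + p_{i-2}, q_i = a_i*q_{i-1} + q_{i-2} with p_{-2}=0, p_{-1}=1, q_{-2}=1, q_{-1}=0):
  i=0: a_0=15, p_0 = 15*1 + 0 = 15, q_0 = 15*0 + 1 = 1.
  i=1: a_1=10, p_1 = 10*15 + 1 = 151, q_1 = 10*1 + 0 = 10.
Check: 151^2 - 228*10^2 = 22801 - 22800 = 1, so (x, y) = (151, 10) solves the equation, and by the theorem it is the least positive solution.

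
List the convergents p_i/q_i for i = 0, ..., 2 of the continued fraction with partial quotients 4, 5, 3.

4/1, 21/5, 67/16

Using the convergent recurrence p_i = a_i*p_{i-1} + p_{i-2}, q_i = a_i*q_{i-1} + q_{i-2} with p_{-2}=0, p_{-1}=1, q_{-2}=1, q_{-1}=0:
  i=0: a_0=4, p_0 = 4*1 + 0 = 4, q_0 = 4*0 + 1 = 1.
  i=1: a_1=5, p_1 = 5*4 + 1 = 21, q_1 = 5*1 + 0 = 5.
  i=2: a_2=3, p_2 = 3*21 + 4 = 67, q_2 = 3*5 + 1 = 16.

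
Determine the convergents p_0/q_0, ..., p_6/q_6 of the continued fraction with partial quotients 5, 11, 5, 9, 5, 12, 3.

5/1, 56/11, 285/56, 2621/515, 13390/2631, 163301/32087, 503293/98892

Using the convergent recurrence p_i = a_i*p_{i-1} + p_{i-2}, q_i = a_i*q_{i-1} + q_{i-2} with p_{-2}=0, p_{-1}=1, q_{-2}=1, q_{-1}=0:
  i=0: a_0=5, p_0 = 5*1 + 0 = 5, q_0 = 5*0 + 1 = 1.
  i=1: a_1=11, p_1 = 11*5 + 1 = 56, q_1 = 11*1 + 0 = 11.
  i=2: a_2=5, p_2 = 5*56 + 5 = 285, q_2 = 5*11 + 1 = 56.
  i=3: a_3=9, p_3 = 9*285 + 56 = 2621, q_3 = 9*56 + 11 = 515.
  i=4: a_4=5, p_4 = 5*2621 + 285 = 13390, q_4 = 5*515 + 56 = 2631.
  i=5: a_5=12, p_5 = 12*13390 + 2621 = 163301, q_5 = 12*2631 + 515 = 32087.
  i=6: a_6=3, p_6 = 3*163301 + 13390 = 503293, q_6 = 3*32087 + 2631 = 98892.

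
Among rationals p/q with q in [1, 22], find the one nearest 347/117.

Expand x = 347/117 as a continued fraction with the Euclidean algorithm:
  347 = 2*117 + 113, so a_0 = 2.
  117 = 1*113 + 4, so a_1 = 1.
  113 = 28*4 + 1, so a_2 = 28.
  4 = 4*1 + 0, so a_3 = 4.
so x = [2; 1, 28, 4].
Convergents (p_i = a_i*p_{i-1} + p_{i-2}, q_i = a_i*q_{i-1} + q_{i-2} with p_{-2}=0, p_{-1}=1, q_{-2}=1, q_{-1}=0), until the denominator exceeds 22:
  i=0: a_0=2, p_0 = 2*1 + 0 = 2, q_0 = 2*0 + 1 = 1.
  i=1: a_1=1, p_1 = 1*2 + 1 = 3, q_1 = 1*1 + 0 = 1.
  i=2: a_2=28, p_2 = 28*3 + 2 = 86, q_2 = 28*1 + 1 = 29.
q_2 = 29 > 22, so the last convergent with denominator <= 22 is p_1/q_1 = 3/1.
The closest fraction with denominator <= 22 is either p_1/q_1 or the intermediate fraction (k*p_1 + p_0)/(k*q_1 + q_0) with the largest k >= 1 whose denominator stays <= 22; these approach x as k grows, and every other convergent or intermediate fraction in range is farther away.
Largest k: floor((22 - q_0)/q_1) = floor((22 - 1)/1) = 21.
That gives (21*3 + 2)/(21*1 + 1) = 65/22.
Compare the errors: |x - 3/1| = |347*1 - 3*117|/(117*1) = 4/117, and |x - 65/22| = |347*22 - 65*117|/(117*22) = 29/2574.
Cross-multiplying, 29*117 = 3393 < 10296 = 4*2574, so 29/2574 is smaller: the intermediate fraction 65/22 is closer to x than 3/1.

65/22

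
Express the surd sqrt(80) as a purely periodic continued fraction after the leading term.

Write x_i = (sqrt(80) + m_i)/d_i with (m_0, d_0) = (0, 1). a_0 = floor(sqrt(80)) = 8, since 8^2 = 64 <= 80 < 81 = 9^2.
Iterate m_{i+1} = d_i*a_i - m_i, d_{i+1} = (80 - m_{i+1}^2)/d_i, a_{i+1} = floor((a_0 + m_{i+1})/d_{i+1}):
  m_1 = 1*8 - 0 = 8, d_1 = (80 - 8^2)/1 = 16/1 = 16, a_1 = floor((8 + 8)/16) = 1.
  m_2 = 16*1 - 8 = 8, d_2 = (80 - 8^2)/16 = 16/16 = 1, a_2 = floor((8 + 8)/1) = 16.
  m_3 = 1*16 - 8 = 8, d_3 = (80 - 8^2)/1 = 16/1 = 16: (m_3, d_3) = (m_1, d_1) = (8, 16), so from here the quotients repeat a_1, a_2; the period length is 2.
Hence the expansion of sqrt(80) is a_0 = 8 followed by the repeating block 1, 16 (period 2).

[8; (1, 16)]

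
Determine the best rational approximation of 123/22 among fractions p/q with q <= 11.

28/5

Expand x = 123/22 as a continued fraction with the Euclidean algorithm:
  123 = 5*22 + 13, so a_0 = 5.
  22 = 1*13 + 9, so a_1 = 1.
  13 = 1*9 + 4, so a_2 = 1.
  9 = 2*4 + 1, so a_3 = 2.
  4 = 4*1 + 0, so a_4 = 4.
so x = [5; 1, 1, 2, 4].
Convergents (p_i = a_i*p_{i-1} + p_{i-2}, q_i = a_i*q_{i-1} + q_{i-2} with p_{-2}=0, p_{-1}=1, q_{-2}=1, q_{-1}=0), until the denominator exceeds 11:
  i=0: a_0=5, p_0 = 5*1 + 0 = 5, q_0 = 5*0 + 1 = 1.
  i=1: a_1=1, p_1 = 1*5 + 1 = 6, q_1 = 1*1 + 0 = 1.
  i=2: a_2=1, p_2 = 1*6 + 5 = 11, q_2 = 1*1 + 1 = 2.
  i=3: a_3=2, p_3 = 2*11 + 6 = 28, q_3 = 2*2 + 1 = 5.
  i=4: a_4=4, p_4 = 4*28 + 11 = 123, q_4 = 4*5 + 2 = 22.
q_4 = 22 > 11, so the last convergent with denominator <= 11 is p_3/q_3 = 28/5.
The closest fraction with denominator <= 11 is either p_3/q_3 or the intermediate fraction (k*p_3 + p_2)/(k*q_3 + q_2) with the largest k >= 1 whose denominator stays <= 11; these approach x as k grows, and every other convergent or intermediate fraction in range is farther away.
Largest k: floor((11 - q_2)/q_3) = floor((11 - 2)/5) = 1.
That gives (1*28 + 11)/(1*5 + 2) = 39/7.
Compare the errors: |x - 28/5| = |123*5 - 28*22|/(22*5) = 1/110, and |x - 39/7| = |123*7 - 39*22|/(22*7) = 3/154.
Cross-multiplying, 1*154 = 154 < 330 = 3*110, so 1/110 is smaller: the convergent 28/5 is closer to x than 39/7.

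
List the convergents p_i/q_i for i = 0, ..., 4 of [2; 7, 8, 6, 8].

Using the convergent recurrence p_i = a_i*p_{i-1} + p_{i-2}, q_i = a_i*q_{i-1} + q_{i-2} with p_{-2}=0, p_{-1}=1, q_{-2}=1, q_{-1}=0:
  i=0: a_0=2, p_0 = 2*1 + 0 = 2, q_0 = 2*0 + 1 = 1.
  i=1: a_1=7, p_1 = 7*2 + 1 = 15, q_1 = 7*1 + 0 = 7.
  i=2: a_2=8, p_2 = 8*15 + 2 = 122, q_2 = 8*7 + 1 = 57.
  i=3: a_3=6, p_3 = 6*122 + 15 = 747, q_3 = 6*57 + 7 = 349.
  i=4: a_4=8, p_4 = 8*747 + 122 = 6098, q_4 = 8*349 + 57 = 2849.

2/1, 15/7, 122/57, 747/349, 6098/2849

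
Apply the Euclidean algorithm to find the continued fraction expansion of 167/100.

Run the Euclidean algorithm on 167 and 100; the successive quotients are the partial quotients a_0, a_1, ... (each step inverts the fractional part left over by the previous one):
  167 = 1*100 + 67, so a_0 = 1.
  100 = 1*67 + 33, so a_1 = 1.
  67 = 2*33 + 1, so a_2 = 2.
  33 = 33*1 + 0, so a_3 = 33.
The remainder reaches 0 after 4 divisions, so the expansion has 4 partial quotients, read off in order.

[1; 1, 2, 33]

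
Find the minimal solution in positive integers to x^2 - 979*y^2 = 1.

(x, y) = (360449, 11520)

First expand sqrt(979) as a continued fraction. With x_i = (sqrt(979) + m_i)/d_i and (m_0, d_0) = (0, 1): a_0 = floor(sqrt(979)) = 31, since 31^2 = 961 <= 979 < 1024 = 32^2.
Iterate m_{i+1} = d_i*a_i - m_i, d_{i+1} = (979 - m_{i+1}^2)/d_i, a_{i+1} = floor((a_0 + m_{i+1})/d_{i+1}):
  m_1 = 1*31 - 0 = 31, d_1 = (979 - 31^2)/1 = 18/1 = 18, a_1 = floor((31 + 31)/18) = 3.
  m_2 = 18*3 - 31 = 23, d_2 = (979 - 23^2)/18 = 450/18 = 25, a_2 = floor((31 + 23)/25) = 2.
  m_3 = 25*2 - 23 = 27, d_3 = (979 - 27^2)/25 = 250/25 = 10, a_3 = floor((31 + 27)/10) = 5.
  m_4 = 10*5 - 27 = 23, d_4 = (979 - 23^2)/10 = 450/10 = 45, a_4 = floor((31 + 23)/45) = 1.
  m_5 = 45*1 - 23 = 22, d_5 = (979 - 22^2)/45 = 495/45 = 11, a_5 = floor((31 + 22)/11) = 4.
  m_6 = 11*4 - 22 = 22, d_6 = (979 - 22^2)/11 = 495/11 = 45, a_6 = floor((31 + 22)/45) = 1.
  m_7 = 45*1 - 22 = 23, d_7 = (979 - 23^2)/45 = 450/45 = 10, a_7 = floor((31 + 23)/10) = 5.
  m_8 = 10*5 - 23 = 27, d_8 = (979 - 27^2)/10 = 250/10 = 25, a_8 = floor((31 + 27)/25) = 2.
  m_9 = 25*2 - 27 = 23, d_9 = (979 - 23^2)/25 = 450/25 = 18, a_9 = floor((31 + 23)/18) = 3.
  m_10 = 18*3 - 23 = 31, d_10 = (979 - 31^2)/18 = 18/18 = 1, a_10 = floor((31 + 31)/1) = 62.
  m_11 = 1*62 - 31 = 31, d_11 = (979 - 31^2)/1 = 18/1 = 18: (m_11, d_11) = (m_1, d_1) = (31, 18), so from here the quotients repeat a_1, ..., a_10; the period length is 10.
So sqrt(979) = [31; (3, 2, 5, 1, 4, 1, 5, 2, 3, 62)] with period length k = 10.
k is even, so the fundamental solution of x^2 - 979y^2 = 1 is (p_{k-1}, q_{k-1}) = (p_9, q_9); compute convergents through index 9.
Convergents (p_i = a_i*p_{i-1} + p_{i-2}, q_i = a_i*q_{i-1} + q_{i-2} with p_{-2}=0, p_{-1}=1, q_{-2}=1, q_{-1}=0):
  i=0: a_0=31, p_0 = 31*1 + 0 = 31, q_0 = 31*0 + 1 = 1.
  i=1: a_1=3, p_1 = 3*31 + 1 = 94, q_1 = 3*1 + 0 = 3.
  i=2: a_2=2, p_2 = 2*94 + 31 = 219, q_2 = 2*3 + 1 = 7.
  i=3: a_3=5, p_3 = 5*219 + 94 = 1189, q_3 = 5*7 + 3 = 38.
  i=4: a_4=1, p_4 = 1*1189 + 219 = 1408, q_4 = 1*38 + 7 = 45.
  i=5: a_5=4, p_5 = 4*1408 + 1189 = 6821, q_5 = 4*45 + 38 = 218.
  i=6: a_6=1, p_6 = 1*6821 + 1408 = 8229, q_6 = 1*218 + 45 = 263.
  i=7: a_7=5, p_7 = 5*8229 + 6821 = 47966, q_7 = 5*263 + 218 = 1533.
  i=8: a_8=2, p_8 = 2*47966 + 8229 = 104161, q_8 = 2*1533 + 263 = 3329.
  i=9: a_9=3, p_9 = 3*104161 + 47966 = 360449, q_9 = 3*3329 + 1533 = 11520.
Check: 360449^2 - 979*11520^2 = 129923481601 - 129923481600 = 1, so (x, y) = (360449, 11520) solves the equation, and by the theorem it is the least positive solution.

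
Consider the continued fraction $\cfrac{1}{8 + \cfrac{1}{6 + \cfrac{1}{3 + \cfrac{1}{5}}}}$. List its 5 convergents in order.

Using the convergent recurrence p_i = a_i*p_{i-1} + p_{i-2}, q_i = a_i*q_{i-1} + q_{i-2} with p_{-2}=0, p_{-1}=1, q_{-2}=1, q_{-1}=0:
  i=0: a_0=0, p_0 = 0*1 + 0 = 0, q_0 = 0*0 + 1 = 1.
  i=1: a_1=8, p_1 = 8*0 + 1 = 1, q_1 = 8*1 + 0 = 8.
  i=2: a_2=6, p_2 = 6*1 + 0 = 6, q_2 = 6*8 + 1 = 49.
  i=3: a_3=3, p_3 = 3*6 + 1 = 19, q_3 = 3*49 + 8 = 155.
  i=4: a_4=5, p_4 = 5*19 + 6 = 101, q_4 = 5*155 + 49 = 824.

0/1, 1/8, 6/49, 19/155, 101/824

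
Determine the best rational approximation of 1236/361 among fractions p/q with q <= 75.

Expand x = 1236/361 as a continued fraction with the Euclidean algorithm:
  1236 = 3*361 + 153, so a_0 = 3.
  361 = 2*153 + 55, so a_1 = 2.
  153 = 2*55 + 43, so a_2 = 2.
  55 = 1*43 + 12, so a_3 = 1.
  43 = 3*12 + 7, so a_4 = 3.
  12 = 1*7 + 5, so a_5 = 1.
  7 = 1*5 + 2, so a_6 = 1.
  5 = 2*2 + 1, so a_7 = 2.
  2 = 2*1 + 0, so a_8 = 2.
so x = [3; 2, 2, 1, 3, 1, 1, 2, 2].
Convergents (p_i = a_i*p_{i-1} + p_{i-2}, q_i = a_i*q_{i-1} + q_{i-2} with p_{-2}=0, p_{-1}=1, q_{-2}=1, q_{-1}=0), until the denominator exceeds 75:
  i=0: a_0=3, p_0 = 3*1 + 0 = 3, q_0 = 3*0 + 1 = 1.
  i=1: a_1=2, p_1 = 2*3 + 1 = 7, q_1 = 2*1 + 0 = 2.
  i=2: a_2=2, p_2 = 2*7 + 3 = 17, q_2 = 2*2 + 1 = 5.
  i=3: a_3=1, p_3 = 1*17 + 7 = 24, q_3 = 1*5 + 2 = 7.
  i=4: a_4=3, p_4 = 3*24 + 17 = 89, q_4 = 3*7 + 5 = 26.
  i=5: a_5=1, p_5 = 1*89 + 24 = 113, q_5 = 1*26 + 7 = 33.
  i=6: a_6=1, p_6 = 1*113 + 89 = 202, q_6 = 1*33 + 26 = 59.
  i=7: a_7=2, p_7 = 2*202 + 113 = 517, q_7 = 2*59 + 33 = 151.
q_7 = 151 > 75, so the last convergent with denominator <= 75 is p_6/q_6 = 202/59.
The closest fraction with denominator <= 75 is either p_6/q_6 or the intermediate fraction (k*p_6 + p_5)/(k*q_6 + q_5) with the largest k >= 1 whose denominator stays <= 75; these approach x as k grows, and every other convergent or intermediate fraction in range is farther away.
Largest k: floor((75 - q_5)/q_6) = floor((75 - 33)/59) = 0.
Since k = 0, no intermediate fraction beyond p_6/q_6 has denominator <= 75, so the convergent 202/59 is the closest (its error is |1236*59 - 202*361|/(361*59) = 2/21299).

202/59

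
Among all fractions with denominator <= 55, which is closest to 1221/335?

Expand x = 1221/335 as a continued fraction with the Euclidean algorithm:
  1221 = 3*335 + 216, so a_0 = 3.
  335 = 1*216 + 119, so a_1 = 1.
  216 = 1*119 + 97, so a_2 = 1.
  119 = 1*97 + 22, so a_3 = 1.
  97 = 4*22 + 9, so a_4 = 4.
  22 = 2*9 + 4, so a_5 = 2.
  9 = 2*4 + 1, so a_6 = 2.
  4 = 4*1 + 0, so a_7 = 4.
so x = [3; 1, 1, 1, 4, 2, 2, 4].
Convergents (p_i = a_i*p_{i-1} + p_{i-2}, q_i = a_i*q_{i-1} + q_{i-2} with p_{-2}=0, p_{-1}=1, q_{-2}=1, q_{-1}=0), until the denominator exceeds 55:
  i=0: a_0=3, p_0 = 3*1 + 0 = 3, q_0 = 3*0 + 1 = 1.
  i=1: a_1=1, p_1 = 1*3 + 1 = 4, q_1 = 1*1 + 0 = 1.
  i=2: a_2=1, p_2 = 1*4 + 3 = 7, q_2 = 1*1 + 1 = 2.
  i=3: a_3=1, p_3 = 1*7 + 4 = 11, q_3 = 1*2 + 1 = 3.
  i=4: a_4=4, p_4 = 4*11 + 7 = 51, q_4 = 4*3 + 2 = 14.
  i=5: a_5=2, p_5 = 2*51 + 11 = 113, q_5 = 2*14 + 3 = 31.
  i=6: a_6=2, p_6 = 2*113 + 51 = 277, q_6 = 2*31 + 14 = 76.
q_6 = 76 > 55, so the last convergent with denominator <= 55 is p_5/q_5 = 113/31.
The closest fraction with denominator <= 55 is either p_5/q_5 or the intermediate fraction (k*p_5 + p_4)/(k*q_5 + q_4) with the largest k >= 1 whose denominator stays <= 55; these approach x as k grows, and every other convergent or intermediate fraction in range is farther away.
Largest k: floor((55 - q_4)/q_5) = floor((55 - 14)/31) = 1.
That gives (1*113 + 51)/(1*31 + 14) = 164/45.
Compare the errors: |x - 113/31| = |1221*31 - 113*335|/(335*31) = 4/10385, and |x - 164/45| = |1221*45 - 164*335|/(335*45) = 5/15075.
Cross-multiplying, 5*10385 = 51925 < 60300 = 4*15075, so 5/15075 is smaller: the intermediate fraction 164/45 is closer to x than 113/31.

164/45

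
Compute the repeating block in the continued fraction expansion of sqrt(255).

Write x_i = (sqrt(255) + m_i)/d_i with (m_0, d_0) = (0, 1). a_0 = floor(sqrt(255)) = 15, since 15^2 = 225 <= 255 < 256 = 16^2.
Iterate m_{i+1} = d_i*a_i - m_i, d_{i+1} = (255 - m_{i+1}^2)/d_i, a_{i+1} = floor((a_0 + m_{i+1})/d_{i+1}):
  m_1 = 1*15 - 0 = 15, d_1 = (255 - 15^2)/1 = 30/1 = 30, a_1 = floor((15 + 15)/30) = 1.
  m_2 = 30*1 - 15 = 15, d_2 = (255 - 15^2)/30 = 30/30 = 1, a_2 = floor((15 + 15)/1) = 30.
  m_3 = 1*30 - 15 = 15, d_3 = (255 - 15^2)/1 = 30/1 = 30: (m_3, d_3) = (m_1, d_1) = (15, 30), so from here the quotients repeat a_1, a_2; the period length is 2.
Hence the expansion of sqrt(255) is a_0 = 15 followed by the repeating block 1, 30 (period 2).

[15; (1, 30)]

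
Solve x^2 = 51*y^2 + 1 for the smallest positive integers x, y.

(x, y) = (50, 7)

First expand sqrt(51) as a continued fraction. With x_i = (sqrt(51) + m_i)/d_i and (m_0, d_0) = (0, 1): a_0 = floor(sqrt(51)) = 7, since 7^2 = 49 <= 51 < 64 = 8^2.
Iterate m_{i+1} = d_i*a_i - m_i, d_{i+1} = (51 - m_{i+1}^2)/d_i, a_{i+1} = floor((a_0 + m_{i+1})/d_{i+1}):
  m_1 = 1*7 - 0 = 7, d_1 = (51 - 7^2)/1 = 2/1 = 2, a_1 = floor((7 + 7)/2) = 7.
  m_2 = 2*7 - 7 = 7, d_2 = (51 - 7^2)/2 = 2/2 = 1, a_2 = floor((7 + 7)/1) = 14.
  m_3 = 1*14 - 7 = 7, d_3 = (51 - 7^2)/1 = 2/1 = 2: (m_3, d_3) = (m_1, d_1) = (7, 2), so from here the quotients repeat a_1, a_2; the period length is 2.
So sqrt(51) = [7; (7, 14)] with period length k = 2.
k is even, so the fundamental solution of x^2 - 51y^2 = 1 is (p_{k-1}, q_{k-1}) = (p_1, q_1); compute convergents through index 1.
Convergents (p_i = a_i*p_{i-1} + p_{i-2}, q_i = a_i*q_{i-1} + q_{i-2} with p_{-2}=0, p_{-1}=1, q_{-2}=1, q_{-1}=0):
  i=0: a_0=7, p_0 = 7*1 + 0 = 7, q_0 = 7*0 + 1 = 1.
  i=1: a_1=7, p_1 = 7*7 + 1 = 50, q_1 = 7*1 + 0 = 7.
Check: 50^2 - 51*7^2 = 2500 - 2499 = 1, so (x, y) = (50, 7) solves the equation, and by the theorem it is the least positive solution.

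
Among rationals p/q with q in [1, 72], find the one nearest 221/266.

54/65

Expand x = 221/266 as a continued fraction with the Euclidean algorithm:
  221 = 0*266 + 221, so a_0 = 0.
  266 = 1*221 + 45, so a_1 = 1.
  221 = 4*45 + 41, so a_2 = 4.
  45 = 1*41 + 4, so a_3 = 1.
  41 = 10*4 + 1, so a_4 = 10.
  4 = 4*1 + 0, so a_5 = 4.
so x = [0; 1, 4, 1, 10, 4].
Convergents (p_i = a_i*p_{i-1} + p_{i-2}, q_i = a_i*q_{i-1} + q_{i-2} with p_{-2}=0, p_{-1}=1, q_{-2}=1, q_{-1}=0), until the denominator exceeds 72:
  i=0: a_0=0, p_0 = 0*1 + 0 = 0, q_0 = 0*0 + 1 = 1.
  i=1: a_1=1, p_1 = 1*0 + 1 = 1, q_1 = 1*1 + 0 = 1.
  i=2: a_2=4, p_2 = 4*1 + 0 = 4, q_2 = 4*1 + 1 = 5.
  i=3: a_3=1, p_3 = 1*4 + 1 = 5, q_3 = 1*5 + 1 = 6.
  i=4: a_4=10, p_4 = 10*5 + 4 = 54, q_4 = 10*6 + 5 = 65.
  i=5: a_5=4, p_5 = 4*54 + 5 = 221, q_5 = 4*65 + 6 = 266.
q_5 = 266 > 72, so the last convergent with denominator <= 72 is p_4/q_4 = 54/65.
The closest fraction with denominator <= 72 is either p_4/q_4 or the intermediate fraction (k*p_4 + p_3)/(k*q_4 + q_3) with the largest k >= 1 whose denominator stays <= 72; these approach x as k grows, and every other convergent or intermediate fraction in range is farther away.
Largest k: floor((72 - q_3)/q_4) = floor((72 - 6)/65) = 1.
That gives (1*54 + 5)/(1*65 + 6) = 59/71.
Compare the errors: |x - 54/65| = |221*65 - 54*266|/(266*65) = 1/17290, and |x - 59/71| = |221*71 - 59*266|/(266*71) = 3/18886.
Cross-multiplying, 1*18886 = 18886 < 51870 = 3*17290, so 1/17290 is smaller: the convergent 54/65 is closer to x than 59/71.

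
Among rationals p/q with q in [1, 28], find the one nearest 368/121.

73/24

Expand x = 368/121 as a continued fraction with the Euclidean algorithm:
  368 = 3*121 + 5, so a_0 = 3.
  121 = 24*5 + 1, so a_1 = 24.
  5 = 5*1 + 0, so a_2 = 5.
so x = [3; 24, 5].
Convergents (p_i = a_i*p_{i-1} + p_{i-2}, q_i = a_i*q_{i-1} + q_{i-2} with p_{-2}=0, p_{-1}=1, q_{-2}=1, q_{-1}=0), until the denominator exceeds 28:
  i=0: a_0=3, p_0 = 3*1 + 0 = 3, q_0 = 3*0 + 1 = 1.
  i=1: a_1=24, p_1 = 24*3 + 1 = 73, q_1 = 24*1 + 0 = 24.
  i=2: a_2=5, p_2 = 5*73 + 3 = 368, q_2 = 5*24 + 1 = 121.
q_2 = 121 > 28, so the last convergent with denominator <= 28 is p_1/q_1 = 73/24.
The closest fraction with denominator <= 28 is either p_1/q_1 or the intermediate fraction (k*p_1 + p_0)/(k*q_1 + q_0) with the largest k >= 1 whose denominator stays <= 28; these approach x as k grows, and every other convergent or intermediate fraction in range is farther away.
Largest k: floor((28 - q_0)/q_1) = floor((28 - 1)/24) = 1.
That gives (1*73 + 3)/(1*24 + 1) = 76/25.
Compare the errors: |x - 73/24| = |368*24 - 73*121|/(121*24) = 1/2904, and |x - 76/25| = |368*25 - 76*121|/(121*25) = 4/3025.
Cross-multiplying, 1*3025 = 3025 < 11616 = 4*2904, so 1/2904 is smaller: the convergent 73/24 is closer to x than 76/25.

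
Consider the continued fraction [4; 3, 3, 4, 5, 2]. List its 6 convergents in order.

Using the convergent recurrence p_i = a_i*p_{i-1} + p_{i-2}, q_i = a_i*q_{i-1} + q_{i-2} with p_{-2}=0, p_{-1}=1, q_{-2}=1, q_{-1}=0:
  i=0: a_0=4, p_0 = 4*1 + 0 = 4, q_0 = 4*0 + 1 = 1.
  i=1: a_1=3, p_1 = 3*4 + 1 = 13, q_1 = 3*1 + 0 = 3.
  i=2: a_2=3, p_2 = 3*13 + 4 = 43, q_2 = 3*3 + 1 = 10.
  i=3: a_3=4, p_3 = 4*43 + 13 = 185, q_3 = 4*10 + 3 = 43.
  i=4: a_4=5, p_4 = 5*185 + 43 = 968, q_4 = 5*43 + 10 = 225.
  i=5: a_5=2, p_5 = 2*968 + 185 = 2121, q_5 = 2*225 + 43 = 493.

4/1, 13/3, 43/10, 185/43, 968/225, 2121/493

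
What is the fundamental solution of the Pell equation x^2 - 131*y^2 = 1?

First expand sqrt(131) as a continued fraction. With x_i = (sqrt(131) + m_i)/d_i and (m_0, d_0) = (0, 1): a_0 = floor(sqrt(131)) = 11, since 11^2 = 121 <= 131 < 144 = 12^2.
Iterate m_{i+1} = d_i*a_i - m_i, d_{i+1} = (131 - m_{i+1}^2)/d_i, a_{i+1} = floor((a_0 + m_{i+1})/d_{i+1}):
  m_1 = 1*11 - 0 = 11, d_1 = (131 - 11^2)/1 = 10/1 = 10, a_1 = floor((11 + 11)/10) = 2.
  m_2 = 10*2 - 11 = 9, d_2 = (131 - 9^2)/10 = 50/10 = 5, a_2 = floor((11 + 9)/5) = 4.
  m_3 = 5*4 - 9 = 11, d_3 = (131 - 11^2)/5 = 10/5 = 2, a_3 = floor((11 + 11)/2) = 11.
  m_4 = 2*11 - 11 = 11, d_4 = (131 - 11^2)/2 = 10/2 = 5, a_4 = floor((11 + 11)/5) = 4.
  m_5 = 5*4 - 11 = 9, d_5 = (131 - 9^2)/5 = 50/5 = 10, a_5 = floor((11 + 9)/10) = 2.
  m_6 = 10*2 - 9 = 11, d_6 = (131 - 11^2)/10 = 10/10 = 1, a_6 = floor((11 + 11)/1) = 22.
  m_7 = 1*22 - 11 = 11, d_7 = (131 - 11^2)/1 = 10/1 = 10: (m_7, d_7) = (m_1, d_1) = (11, 10), so from here the quotients repeat a_1, ..., a_6; the period length is 6.
So sqrt(131) = [11; (2, 4, 11, 4, 2, 22)] with period length k = 6.
k is even, so the fundamental solution of x^2 - 131y^2 = 1 is (p_{k-1}, q_{k-1}) = (p_5, q_5); compute convergents through index 5.
Convergents (p_i = a_i*p_{i-1} + p_{i-2}, q_i = a_i*q_{i-1} + q_{i-2} with p_{-2}=0, p_{-1}=1, q_{-2}=1, q_{-1}=0):
  i=0: a_0=11, p_0 = 11*1 + 0 = 11, q_0 = 11*0 + 1 = 1.
  i=1: a_1=2, p_1 = 2*11 + 1 = 23, q_1 = 2*1 + 0 = 2.
  i=2: a_2=4, p_2 = 4*23 + 11 = 103, q_2 = 4*2 + 1 = 9.
  i=3: a_3=11, p_3 = 11*103 + 23 = 1156, q_3 = 11*9 + 2 = 101.
  i=4: a_4=4, p_4 = 4*1156 + 103 = 4727, q_4 = 4*101 + 9 = 413.
  i=5: a_5=2, p_5 = 2*4727 + 1156 = 10610, q_5 = 2*413 + 101 = 927.
Check: 10610^2 - 131*927^2 = 112572100 - 112572099 = 1, so (x, y) = (10610, 927) solves the equation, and by the theorem it is the least positive solution.

(x, y) = (10610, 927)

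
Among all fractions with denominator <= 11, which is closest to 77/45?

12/7

Expand x = 77/45 as a continued fraction with the Euclidean algorithm:
  77 = 1*45 + 32, so a_0 = 1.
  45 = 1*32 + 13, so a_1 = 1.
  32 = 2*13 + 6, so a_2 = 2.
  13 = 2*6 + 1, so a_3 = 2.
  6 = 6*1 + 0, so a_4 = 6.
so x = [1; 1, 2, 2, 6].
Convergents (p_i = a_i*p_{i-1} + p_{i-2}, q_i = a_i*q_{i-1} + q_{i-2} with p_{-2}=0, p_{-1}=1, q_{-2}=1, q_{-1}=0), until the denominator exceeds 11:
  i=0: a_0=1, p_0 = 1*1 + 0 = 1, q_0 = 1*0 + 1 = 1.
  i=1: a_1=1, p_1 = 1*1 + 1 = 2, q_1 = 1*1 + 0 = 1.
  i=2: a_2=2, p_2 = 2*2 + 1 = 5, q_2 = 2*1 + 1 = 3.
  i=3: a_3=2, p_3 = 2*5 + 2 = 12, q_3 = 2*3 + 1 = 7.
  i=4: a_4=6, p_4 = 6*12 + 5 = 77, q_4 = 6*7 + 3 = 45.
q_4 = 45 > 11, so the last convergent with denominator <= 11 is p_3/q_3 = 12/7.
The closest fraction with denominator <= 11 is either p_3/q_3 or the intermediate fraction (k*p_3 + p_2)/(k*q_3 + q_2) with the largest k >= 1 whose denominator stays <= 11; these approach x as k grows, and every other convergent or intermediate fraction in range is farther away.
Largest k: floor((11 - q_2)/q_3) = floor((11 - 3)/7) = 1.
That gives (1*12 + 5)/(1*7 + 3) = 17/10.
Compare the errors: |x - 12/7| = |77*7 - 12*45|/(45*7) = 1/315, and |x - 17/10| = |77*10 - 17*45|/(45*10) = 5/450.
Cross-multiplying, 1*450 = 450 < 1575 = 5*315, so 1/315 is smaller: the convergent 12/7 is closer to x than 17/10.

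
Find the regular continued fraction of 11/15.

Run the Euclidean algorithm on 11 and 15; the successive quotients are the partial quotients a_0, a_1, ... (each step inverts the fractional part left over by the previous one):
  11 = 0*15 + 11, so a_0 = 0.
  15 = 1*11 + 4, so a_1 = 1.
  11 = 2*4 + 3, so a_2 = 2.
  4 = 1*3 + 1, so a_3 = 1.
  3 = 3*1 + 0, so a_4 = 3.
The remainder reaches 0 after 5 divisions, so the expansion has 5 partial quotients, read off in order.

[0; 1, 2, 1, 3]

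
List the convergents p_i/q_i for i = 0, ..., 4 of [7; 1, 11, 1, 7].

Using the convergent recurrence p_i = a_i*p_{i-1} + p_{i-2}, q_i = a_i*q_{i-1} + q_{i-2} with p_{-2}=0, p_{-1}=1, q_{-2}=1, q_{-1}=0:
  i=0: a_0=7, p_0 = 7*1 + 0 = 7, q_0 = 7*0 + 1 = 1.
  i=1: a_1=1, p_1 = 1*7 + 1 = 8, q_1 = 1*1 + 0 = 1.
  i=2: a_2=11, p_2 = 11*8 + 7 = 95, q_2 = 11*1 + 1 = 12.
  i=3: a_3=1, p_3 = 1*95 + 8 = 103, q_3 = 1*12 + 1 = 13.
  i=4: a_4=7, p_4 = 7*103 + 95 = 816, q_4 = 7*13 + 12 = 103.

7/1, 8/1, 95/12, 103/13, 816/103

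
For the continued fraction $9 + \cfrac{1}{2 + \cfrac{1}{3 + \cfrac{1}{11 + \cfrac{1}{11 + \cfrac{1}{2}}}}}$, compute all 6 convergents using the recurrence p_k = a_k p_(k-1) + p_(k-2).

9/1, 19/2, 66/7, 745/79, 8261/876, 17267/1831

Using the convergent recurrence p_i = a_i*p_{i-1} + p_{i-2}, q_i = a_i*q_{i-1} + q_{i-2} with p_{-2}=0, p_{-1}=1, q_{-2}=1, q_{-1}=0:
  i=0: a_0=9, p_0 = 9*1 + 0 = 9, q_0 = 9*0 + 1 = 1.
  i=1: a_1=2, p_1 = 2*9 + 1 = 19, q_1 = 2*1 + 0 = 2.
  i=2: a_2=3, p_2 = 3*19 + 9 = 66, q_2 = 3*2 + 1 = 7.
  i=3: a_3=11, p_3 = 11*66 + 19 = 745, q_3 = 11*7 + 2 = 79.
  i=4: a_4=11, p_4 = 11*745 + 66 = 8261, q_4 = 11*79 + 7 = 876.
  i=5: a_5=2, p_5 = 2*8261 + 745 = 17267, q_5 = 2*876 + 79 = 1831.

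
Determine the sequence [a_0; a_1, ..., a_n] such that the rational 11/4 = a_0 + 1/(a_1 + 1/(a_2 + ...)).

[2; 1, 3]

Run the Euclidean algorithm on 11 and 4; the successive quotients are the partial quotients a_0, a_1, ... (each step inverts the fractional part left over by the previous one):
  11 = 2*4 + 3, so a_0 = 2.
  4 = 1*3 + 1, so a_1 = 1.
  3 = 3*1 + 0, so a_2 = 3.
The remainder reaches 0 after 3 divisions, so the expansion has 3 partial quotients, read off in order.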